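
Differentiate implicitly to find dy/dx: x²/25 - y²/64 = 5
Take d/dx of both sides. Since y is implicitly a function of x, the chain rule attaches a y' = dy/dx factor whenever we differentiate through y.

Set F(x, y) = (left side) − (right side), so the curve is F = 0. Differentiating each term of F:
  d/dx[x^2/25] = 2x/25
  d/dx[-y^2/64] = -y·y'/32
  d/dx[-5] = 0

Collecting, the y'-free part is the partial derivative in x and the y' coefficient is the partial derivative in y:
  ∂F/∂x = 2x/25
  ∂F/∂y = -y/32

so d/dx[F(x, y(x))] = ∂F/∂x + (∂F/∂y)·y' = 0. Rearranging,
  dy/dx = -(∂F/∂x)/(∂F/∂y) = -(2x/25)/(-y/32) = 64x/(25y)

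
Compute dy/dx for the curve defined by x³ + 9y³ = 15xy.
Take d/dx of both sides. Since y is implicitly a function of x, the chain rule attaches a y' = dy/dx factor whenever we differentiate through y.

Set F(x, y) = (left side) − (right side), so the curve is F = 0. Differentiating each term of F:
  d/dx[x^3] = 3x^2
  d/dx[-15xy] = -15x·y' - 15y
  d/dx[9y^3] = 27y^2·y'

Collecting, the y'-free part is the partial derivative in x and the y' coefficient is the partial derivative in y:
  ∂F/∂x = 3x^2 - 15y
  ∂F/∂y = -15x + 27y^2

so d/dx[F(x, y(x))] = ∂F/∂x + (∂F/∂y)·y' = 0. Rearranging,
  dy/dx = -(∂F/∂x)/(∂F/∂y) = -(3x^2 - 15y)/(-15x + 27y^2) = (x^2 - 5y)/(5x - 9y^2)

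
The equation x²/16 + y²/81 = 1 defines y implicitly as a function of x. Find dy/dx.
Take d/dx of both sides. Since y is implicitly a function of x, the chain rule attaches a y' = dy/dx factor whenever we differentiate through y.

Set F(x, y) = (left side) − (right side), so the curve is F = 0. Differentiating each term of F:
  d/dx[x^2/16] = x/8
  d/dx[y^2/81] = 2y·y'/81
  d/dx[-1] = 0

Collecting, the y'-free part is the partial derivative in x and the y' coefficient is the partial derivative in y:
  ∂F/∂x = x/8
  ∂F/∂y = 2y/81

so d/dx[F(x, y(x))] = ∂F/∂x + (∂F/∂y)·y' = 0. Rearranging,
  dy/dx = -(∂F/∂x)/(∂F/∂y) = -(x/8)/(2y/81) = -81x/(16y)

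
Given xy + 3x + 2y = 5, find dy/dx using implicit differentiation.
Take d/dx of both sides. Since y is implicitly a function of x, the chain rule attaches a y' = dy/dx factor whenever we differentiate through y.

Set F(x, y) = (left side) − (right side), so the curve is F = 0. Differentiating each term of F:
  d/dx[xy] = x·y' + y
  d/dx[3x] = 3
  d/dx[2y] = 2·y'
  d/dx[-5] = 0

Collecting, the y'-free part is the partial derivative in x and the y' coefficient is the partial derivative in y:
  ∂F/∂x = y + 3
  ∂F/∂y = x + 2

so d/dx[F(x, y(x))] = ∂F/∂x + (∂F/∂y)·y' = 0. Rearranging,
  dy/dx = -(∂F/∂x)/(∂F/∂y) = -(y + 3)/(x + 2) = (-y - 3)/(x + 2)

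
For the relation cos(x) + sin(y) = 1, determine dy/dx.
Differentiate both sides with respect to x, treating y as y(x). By the chain rule, any term containing y contributes a factor of y' = dy/dx when we differentiate it.

Move every term to one side and write the relation as F(x, y) = 0. Term by term,
  d/dx[sin(y)] = y'·cos(y)
  d/dx[cos(x)] = -sin(x)
  d/dx[-1] = 0

The pieces without y' make up ∂F/∂x and the coefficient of y' is ∂F/∂y:
  ∂F/∂x = -sin(x),
  ∂F/∂y = cos(y).

Since d/dx[F] = ∂F/∂x + (∂F/∂y)·y' = 0, solve for y':
  (∂F/∂y)·y' = -∂F/∂x
  dy/dx = -(∂F/∂x)/(∂F/∂y) = -(-sin(x))/(cos(y)) = sin(x)/cos(y)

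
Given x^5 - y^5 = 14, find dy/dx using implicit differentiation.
Apply d/dx to both sides, remembering that y depends on x. Each occurrence of y therefore brings in a y' = dy/dx via the chain rule.

With F(x, y) equal to the left-hand side minus the right, differentiate F term by term:
  d/dx[x^5] = 5x^4
  d/dx[-y^5] = -5y^4·y'
  d/dx[-14] = 0
Adding these up, d/dx[F] = 0 becomes
  (5x^4) + (-5y^4)·y' = 0,
so isolating y',
  dy/dx = -(5x^4)/(-5y^4) = x^4/y^4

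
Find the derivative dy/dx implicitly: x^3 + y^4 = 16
Differentiate both sides with respect to x, treating y as y(x). By the chain rule, any term containing y contributes a factor of y' = dy/dx when we differentiate it.

Move every term to one side and write the relation as F(x, y) = 0. Term by term,
  d/dx[x^3] = 3x^2
  d/dx[y^4] = 4y^3·y'
  d/dx[-16] = 0

The pieces without y' make up ∂F/∂x and the coefficient of y' is ∂F/∂y:
  ∂F/∂x = 3x^2,
  ∂F/∂y = 4y^3.

Since d/dx[F] = ∂F/∂x + (∂F/∂y)·y' = 0, solve for y':
  (∂F/∂y)·y' = -∂F/∂x
  dy/dx = -(∂F/∂x)/(∂F/∂y) = -(3x^2)/(4y^3) = -3x^2/(4y^3)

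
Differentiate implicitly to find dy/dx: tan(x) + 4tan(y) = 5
Differentiate the relation implicitly: treat y = y(x) and apply the chain rule, so every y-derivative picks up a y' = dy/dx factor.

With everything moved to the left-hand side, differentiate term by term:
  d/dx[tan(x)] = tan(x)^2 + 1
  d/dx[4tan(y)] = 4·y'(tan(y)^2 + 1)
  d/dx[-5] = 0

Separating the contributions that come from x directly and those that come through y:
  without y':      tan(x)^2 + 1
  multiplying y':  4tan(y)^2 + 4

so (tan(x)^2 + 1) + (4tan(y)^2 + 4)·y' = 0, and therefore
  dy/dx = -(tan(x)^2 + 1)/(4tan(y)^2 + 4) = -cos(y)^2/(4cos(x)^2)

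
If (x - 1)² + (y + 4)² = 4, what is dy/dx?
Take d/dx of both sides. Since y is implicitly a function of x, the chain rule attaches a y' = dy/dx factor whenever we differentiate through y.

Set F(x, y) = (left side) − (right side), so the curve is F = 0. Differentiating each term of F:
  d/dx[(x - 1)^2] = 2x - 2
  d/dx[(y + 4)^2] = 2·y'(y + 4)
  d/dx[-4] = 0

Collecting, the y'-free part is the partial derivative in x and the y' coefficient is the partial derivative in y:
  ∂F/∂x = 2x - 2
  ∂F/∂y = 2y + 8

so d/dx[F(x, y(x))] = ∂F/∂x + (∂F/∂y)·y' = 0. Rearranging,
  dy/dx = -(∂F/∂x)/(∂F/∂y) = -(2x - 2)/(2y + 8) = (1 - x)/(y + 4)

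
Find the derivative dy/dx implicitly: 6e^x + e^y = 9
Differentiate the relation implicitly: treat y = y(x) and apply the chain rule, so every y-derivative picks up a y' = dy/dx factor.

With everything moved to the left-hand side, differentiate term by term:
  d/dx[6e^(x)] = 6e^(x)
  d/dx[e^(y)] = y'·e^(y)
  d/dx[-9] = 0

Separating the contributions that come from x directly and those that come through y:
  without y':      6e^(x)
  multiplying y':  e^(y)

so (6e^(x)) + (e^(y))·y' = 0, and therefore
  dy/dx = -(6e^(x))/(e^(y)) = -6e^(x - y)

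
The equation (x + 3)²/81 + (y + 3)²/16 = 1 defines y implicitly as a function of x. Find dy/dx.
Differentiate the relation implicitly: treat y = y(x) and apply the chain rule, so every y-derivative picks up a y' = dy/dx factor.

With everything moved to the left-hand side, differentiate term by term:
  d/dx[(x + 3)^2/81] = 2x/81 + 2/27
  d/dx[(y + 3)^2/16] = y'(y + 3)/8
  d/dx[-1] = 0

Separating the contributions that come from x directly and those that come through y:
  without y':      2x/81 + 2/27
  multiplying y':  y/8 + 3/8

so (2x/81 + 2/27) + (y/8 + 3/8)·y' = 0, and therefore
  dy/dx = -(2x/81 + 2/27)/(y/8 + 3/8)
        = -(2(x + 3)/81)/((y + 3)/8) = 16(-x - 3)/(81(y + 3))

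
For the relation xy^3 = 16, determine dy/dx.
Apply d/dx to both sides, remembering that y depends on x. Each occurrence of y therefore brings in a y' = dy/dx via the chain rule.

With F(x, y) equal to the left-hand side minus the right, differentiate F term by term:
  d/dx[xy^3] = 3xy^2·y' + y^3
  d/dx[-16] = 0
Adding these up, d/dx[F] = 0 becomes
  (y^3) + (3xy^2)·y' = 0,
so isolating y',
  dy/dx = -(y^3)/(3xy^2) = -y/(3x)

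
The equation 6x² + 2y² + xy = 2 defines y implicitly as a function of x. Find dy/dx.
Differentiate both sides with respect to x, treating y as y(x). By the chain rule, any term containing y contributes a factor of y' = dy/dx when we differentiate it.

Move every term to one side and write the relation as F(x, y) = 0. Term by term,
  d/dx[6x^2] = 12x
  d/dx[xy] = x·y' + y
  d/dx[2y^2] = 4y·y'
  d/dx[-2] = 0

The pieces without y' make up ∂F/∂x and the coefficient of y' is ∂F/∂y:
  ∂F/∂x = 12x + y,
  ∂F/∂y = x + 4y.

Since d/dx[F] = ∂F/∂x + (∂F/∂y)·y' = 0, solve for y':
  (∂F/∂y)·y' = -∂F/∂x
  dy/dx = -(∂F/∂x)/(∂F/∂y) = -(12x + y)/(x + 4y) = (-12x - y)/(x + 4y)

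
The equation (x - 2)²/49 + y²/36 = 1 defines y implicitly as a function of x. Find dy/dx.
Differentiate the relation implicitly: treat y = y(x) and apply the chain rule, so every y-derivative picks up a y' = dy/dx factor.

With everything moved to the left-hand side, differentiate term by term:
  d/dx[y^2/36] = y·y'/18
  d/dx[(x - 2)^2/49] = 2x/49 - 4/49
  d/dx[-1] = 0

Separating the contributions that come from x directly and those that come through y:
  without y':      2x/49 - 4/49
  multiplying y':  y/18

so (2x/49 - 4/49) + (y/18)·y' = 0, and therefore
  dy/dx = -(2x/49 - 4/49)/(y/18)
        = -(2(x - 2)/49)/(y/18) = 36(2 - x)/(49y)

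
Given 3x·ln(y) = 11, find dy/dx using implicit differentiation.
Differentiate both sides with respect to x, treating y as y(x). By the chain rule, any term containing y contributes a factor of y' = dy/dx when we differentiate it.

Move every term to one side and write the relation as F(x, y) = 0. Term by term,
  d/dx[3x·ln(y)] = 3x·y'/y + 3ln(y)
  d/dx[-11] = 0

The pieces without y' make up ∂F/∂x and the coefficient of y' is ∂F/∂y:
  ∂F/∂x = 3ln(y),
  ∂F/∂y = 3x/y.

Since d/dx[F] = ∂F/∂x + (∂F/∂y)·y' = 0, solve for y':
  (∂F/∂y)·y' = -∂F/∂x
  dy/dx = -(∂F/∂x)/(∂F/∂y) = -(3ln(y))/(3x/y) = -y·ln(y)/x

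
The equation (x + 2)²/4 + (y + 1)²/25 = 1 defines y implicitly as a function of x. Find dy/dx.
Apply d/dx to both sides, remembering that y depends on x. Each occurrence of y therefore brings in a y' = dy/dx via the chain rule.

With F(x, y) equal to the left-hand side minus the right, differentiate F term by term:
  d/dx[(x + 2)^2/4] = x/2 + 1
  d/dx[(y + 1)^2/25] = 2·y'(y + 1)/25
  d/dx[-1] = 0
Adding these up, d/dx[F] = 0 becomes
  (x/2 + 1) + (2y/25 + 2/25)·y' = 0,
so isolating y',
  dy/dx = -(x/2 + 1)/(2y/25 + 2/25)
        = -((x + 2)/2)/(2(y + 1)/25) = 25(-x - 2)/(4(y + 1))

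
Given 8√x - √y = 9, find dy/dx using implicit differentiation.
Differentiate the relation implicitly: treat y = y(x) and apply the chain rule, so every y-derivative picks up a y' = dy/dx factor.

With everything moved to the left-hand side, differentiate term by term:
  d/dx[8√(x)] = 4/√(x)
  d/dx[-√(y)] = -y'/(2√(y))
  d/dx[-9] = 0

Separating the contributions that come from x directly and those that come through y:
  without y':      4/√(x)
  multiplying y':  -1/(2√(y))

so (4/√(x)) + (-1/(2√(y)))·y' = 0, and therefore
  dy/dx = -(4/√(x))/(-1/(2√(y))) = 8√(y)/√(x)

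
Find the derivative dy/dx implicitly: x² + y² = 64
Apply d/dx to both sides, remembering that y depends on x. Each occurrence of y therefore brings in a y' = dy/dx via the chain rule.

With F(x, y) equal to the left-hand side minus the right, differentiate F term by term:
  d/dx[x^2] = 2x
  d/dx[y^2] = 2y·y'
  d/dx[-64] = 0
Adding these up, d/dx[F] = 0 becomes
  (2x) + (2y)·y' = 0,
so isolating y',
  dy/dx = -(2x)/(2y) = -x/y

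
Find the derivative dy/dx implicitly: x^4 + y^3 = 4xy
Apply d/dx to both sides, remembering that y depends on x. Each occurrence of y therefore brings in a y' = dy/dx via the chain rule.

With F(x, y) equal to the left-hand side minus the right, differentiate F term by term:
  d/dx[x^4] = 4x^3
  d/dx[-4xy] = -4x·y' - 4y
  d/dx[y^3] = 3y^2·y'
Adding these up, d/dx[F] = 0 becomes
  (4x^3 - 4y) + (-4x + 3y^2)·y' = 0,
so isolating y',
  dy/dx = -(4x^3 - 4y)/(-4x + 3y^2) = 4(x^3 - y)/(4x - 3y^2)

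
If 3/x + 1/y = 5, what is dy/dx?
Apply d/dx to both sides, remembering that y depends on x. Each occurrence of y therefore brings in a y' = dy/dx via the chain rule.

With F(x, y) equal to the left-hand side minus the right, differentiate F term by term:
  d/dx[1/y] = -y'/y^2
  d/dx[3/x] = -3/x^2
  d/dx[-5] = 0
Adding these up, d/dx[F] = 0 becomes
  (-3/x^2) + (-1/y^2)·y' = 0,
so isolating y',
  dy/dx = -(-3/x^2)/(-1/y^2) = -3y^2/x^2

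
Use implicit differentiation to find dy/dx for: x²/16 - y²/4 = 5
Take d/dx of both sides. Since y is implicitly a function of x, the chain rule attaches a y' = dy/dx factor whenever we differentiate through y.

Set F(x, y) = (left side) − (right side), so the curve is F = 0. Differentiating each term of F:
  d/dx[x^2/16] = x/8
  d/dx[-y^2/4] = -y·y'/2
  d/dx[-5] = 0

Collecting, the y'-free part is the partial derivative in x and the y' coefficient is the partial derivative in y:
  ∂F/∂x = x/8
  ∂F/∂y = -y/2

so d/dx[F(x, y(x))] = ∂F/∂x + (∂F/∂y)·y' = 0. Rearranging,
  dy/dx = -(∂F/∂x)/(∂F/∂y) = -(x/8)/(-y/2) = x/(4y)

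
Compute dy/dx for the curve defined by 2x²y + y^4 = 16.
Differentiate the relation implicitly: treat y = y(x) and apply the chain rule, so every y-derivative picks up a y' = dy/dx factor.

With everything moved to the left-hand side, differentiate term by term:
  d/dx[2x^2y] = 2x^2·y' + 4xy
  d/dx[y^4] = 4y^3·y'
  d/dx[-16] = 0

Separating the contributions that come from x directly and those that come through y:
  without y':      4xy
  multiplying y':  2x^2 + 4y^3

so (4xy) + (2x^2 + 4y^3)·y' = 0, and therefore
  dy/dx = -(4xy)/(2x^2 + 4y^3) = -2xy/(x^2 + 2y^3)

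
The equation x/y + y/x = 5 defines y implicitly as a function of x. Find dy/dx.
Take d/dx of both sides. Since y is implicitly a function of x, the chain rule attaches a y' = dy/dx factor whenever we differentiate through y.

Set F(x, y) = (left side) − (right side), so the curve is F = 0. Differentiating each term of F:
  d/dx[x/y] = -x·y'/y^2 + 1/y
  d/dx[y/x] = y'/x - y/x^2
  d/dx[-5] = 0

Collecting, the y'-free part is the partial derivative in x and the y' coefficient is the partial derivative in y:
  ∂F/∂x = 1/y - y/x^2
  ∂F/∂y = -x/y^2 + 1/x

so d/dx[F(x, y(x))] = ∂F/∂x + (∂F/∂y)·y' = 0. Rearranging,
  dy/dx = -(∂F/∂x)/(∂F/∂y) = -(1/y - y/x^2)/(-x/y^2 + 1/x)
        = -((x - y)(x + y)/(x^2y))/(-(x - y)(x + y)/(xy^2)) = y/x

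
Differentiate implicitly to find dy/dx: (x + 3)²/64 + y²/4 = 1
Take d/dx of both sides. Since y is implicitly a function of x, the chain rule attaches a y' = dy/dx factor whenever we differentiate through y.

Set F(x, y) = (left side) − (right side), so the curve is F = 0. Differentiating each term of F:
  d/dx[y^2/4] = y·y'/2
  d/dx[(x + 3)^2/64] = x/32 + 3/32
  d/dx[-1] = 0

Collecting, the y'-free part is the partial derivative in x and the y' coefficient is the partial derivative in y:
  ∂F/∂x = x/32 + 3/32
  ∂F/∂y = y/2

so d/dx[F(x, y(x))] = ∂F/∂x + (∂F/∂y)·y' = 0. Rearranging,
  dy/dx = -(∂F/∂x)/(∂F/∂y) = -(x/32 + 3/32)/(y/2)
        = -((x + 3)/32)/(y/2) = (-x - 3)/(16y)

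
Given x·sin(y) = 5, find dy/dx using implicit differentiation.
Apply d/dx to both sides, remembering that y depends on x. Each occurrence of y therefore brings in a y' = dy/dx via the chain rule.

With F(x, y) equal to the left-hand side minus the right, differentiate F term by term:
  d/dx[x·sin(y)] = x·y'·cos(y) + sin(y)
  d/dx[-5] = 0
Adding these up, d/dx[F] = 0 becomes
  (sin(y)) + (x·cos(y))·y' = 0,
so isolating y',
  dy/dx = -(sin(y))/(x·cos(y)) = -tan(y)/x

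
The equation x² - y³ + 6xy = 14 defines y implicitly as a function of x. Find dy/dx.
Apply d/dx to both sides, remembering that y depends on x. Each occurrence of y therefore brings in a y' = dy/dx via the chain rule.

With F(x, y) equal to the left-hand side minus the right, differentiate F term by term:
  d/dx[x^2] = 2x
  d/dx[6xy] = 6x·y' + 6y
  d/dx[-y^3] = -3y^2·y'
  d/dx[-14] = 0
Adding these up, d/dx[F] = 0 becomes
  (2x + 6y) + (6x - 3y^2)·y' = 0,
so isolating y',
  dy/dx = -(2x + 6y)/(6x - 3y^2) = 2(-x - 3y)/(3(2x - y^2))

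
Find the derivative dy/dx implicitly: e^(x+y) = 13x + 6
Take d/dx of both sides. Since y is implicitly a function of x, the chain rule attaches a y' = dy/dx factor whenever we differentiate through y.

Set F(x, y) = (left side) − (right side), so the curve is F = 0. Differentiating each term of F:
  d/dx[-13x] = -13
  d/dx[e^(x + y)] = (y' + 1)·e^(x + y)
  d/dx[-6] = 0

Collecting, the y'-free part is the partial derivative in x and the y' coefficient is the partial derivative in y:
  ∂F/∂x = e^(x + y) - 13
  ∂F/∂y = e^(x + y)

so d/dx[F(x, y(x))] = ∂F/∂x + (∂F/∂y)·y' = 0. Rearranging,
  dy/dx = -(∂F/∂x)/(∂F/∂y) = -(e^(x + y) - 13)/(e^(x + y)) = 13e^(-x - y) - 1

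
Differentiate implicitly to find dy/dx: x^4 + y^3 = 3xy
Differentiate both sides with respect to x, treating y as y(x). By the chain rule, any term containing y contributes a factor of y' = dy/dx when we differentiate it.

Move every term to one side and write the relation as F(x, y) = 0. Term by term,
  d/dx[x^4] = 4x^3
  d/dx[-3xy] = -3x·y' - 3y
  d/dx[y^3] = 3y^2·y'

The pieces without y' make up ∂F/∂x and the coefficient of y' is ∂F/∂y:
  ∂F/∂x = 4x^3 - 3y,
  ∂F/∂y = -3x + 3y^2.

Since d/dx[F] = ∂F/∂x + (∂F/∂y)·y' = 0, solve for y':
  (∂F/∂y)·y' = -∂F/∂x
  dy/dx = -(∂F/∂x)/(∂F/∂y) = -(4x^3 - 3y)/(-3x + 3y^2) = (4x^3/3 - y)/(x - y^2)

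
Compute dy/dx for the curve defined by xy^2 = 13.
Apply d/dx to both sides, remembering that y depends on x. Each occurrence of y therefore brings in a y' = dy/dx via the chain rule.

With F(x, y) equal to the left-hand side minus the right, differentiate F term by term:
  d/dx[xy^2] = 2xy·y' + y^2
  d/dx[-13] = 0
Adding these up, d/dx[F] = 0 becomes
  (y^2) + (2xy)·y' = 0,
so isolating y',
  dy/dx = -(y^2)/(2xy) = -y/(2x)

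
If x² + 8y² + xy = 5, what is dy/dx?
Apply d/dx to both sides, remembering that y depends on x. Each occurrence of y therefore brings in a y' = dy/dx via the chain rule.

With F(x, y) equal to the left-hand side minus the right, differentiate F term by term:
  d/dx[x^2] = 2x
  d/dx[xy] = x·y' + y
  d/dx[8y^2] = 16y·y'
  d/dx[-5] = 0
Adding these up, d/dx[F] = 0 becomes
  (2x + y) + (x + 16y)·y' = 0,
so isolating y',
  dy/dx = -(2x + y)/(x + 16y) = (-2x - y)/(x + 16y)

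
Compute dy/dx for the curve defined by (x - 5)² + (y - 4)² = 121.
Take d/dx of both sides. Since y is implicitly a function of x, the chain rule attaches a y' = dy/dx factor whenever we differentiate through y.

Set F(x, y) = (left side) − (right side), so the curve is F = 0. Differentiating each term of F:
  d/dx[(x - 5)^2] = 2x - 10
  d/dx[(y - 4)^2] = 2·y'(y - 4)
  d/dx[-121] = 0

Collecting, the y'-free part is the partial derivative in x and the y' coefficient is the partial derivative in y:
  ∂F/∂x = 2x - 10
  ∂F/∂y = 2y - 8

so d/dx[F(x, y(x))] = ∂F/∂x + (∂F/∂y)·y' = 0. Rearranging,
  dy/dx = -(∂F/∂x)/(∂F/∂y) = -(2x - 10)/(2y - 8) = (5 - x)/(y - 4)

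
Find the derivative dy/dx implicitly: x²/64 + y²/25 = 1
Differentiate both sides with respect to x, treating y as y(x). By the chain rule, any term containing y contributes a factor of y' = dy/dx when we differentiate it.

Move every term to one side and write the relation as F(x, y) = 0. Term by term,
  d/dx[x^2/64] = x/32
  d/dx[y^2/25] = 2y·y'/25
  d/dx[-1] = 0

The pieces without y' make up ∂F/∂x and the coefficient of y' is ∂F/∂y:
  ∂F/∂x = x/32,
  ∂F/∂y = 2y/25.

Since d/dx[F] = ∂F/∂x + (∂F/∂y)·y' = 0, solve for y':
  (∂F/∂y)·y' = -∂F/∂x
  dy/dx = -(∂F/∂x)/(∂F/∂y) = -(x/32)/(2y/25) = -25x/(64y)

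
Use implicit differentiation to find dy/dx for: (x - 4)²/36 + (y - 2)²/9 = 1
Apply d/dx to both sides, remembering that y depends on x. Each occurrence of y therefore brings in a y' = dy/dx via the chain rule.

With F(x, y) equal to the left-hand side minus the right, differentiate F term by term:
  d/dx[(x - 4)^2/36] = x/18 - 2/9
  d/dx[(y - 2)^2/9] = 2·y'(y - 2)/9
  d/dx[-1] = 0
Adding these up, d/dx[F] = 0 becomes
  (x/18 - 2/9) + (2y/9 - 4/9)·y' = 0,
so isolating y',
  dy/dx = -(x/18 - 2/9)/(2y/9 - 4/9)
        = -((x - 4)/18)/(2(y - 2)/9) = (4 - x)/(4(y - 2))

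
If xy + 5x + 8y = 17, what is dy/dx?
Apply d/dx to both sides, remembering that y depends on x. Each occurrence of y therefore brings in a y' = dy/dx via the chain rule.

With F(x, y) equal to the left-hand side minus the right, differentiate F term by term:
  d/dx[xy] = x·y' + y
  d/dx[5x] = 5
  d/dx[8y] = 8·y'
  d/dx[-17] = 0
Adding these up, d/dx[F] = 0 becomes
  (y + 5) + (x + 8)·y' = 0,
so isolating y',
  dy/dx = -(y + 5)/(x + 8) = (-y - 5)/(x + 8)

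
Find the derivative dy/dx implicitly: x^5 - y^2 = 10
Differentiate both sides with respect to x, treating y as y(x). By the chain rule, any term containing y contributes a factor of y' = dy/dx when we differentiate it.

Move every term to one side and write the relation as F(x, y) = 0. Term by term,
  d/dx[x^5] = 5x^4
  d/dx[-y^2] = -2y·y'
  d/dx[-10] = 0

The pieces without y' make up ∂F/∂x and the coefficient of y' is ∂F/∂y:
  ∂F/∂x = 5x^4,
  ∂F/∂y = -2y.

Since d/dx[F] = ∂F/∂x + (∂F/∂y)·y' = 0, solve for y':
  (∂F/∂y)·y' = -∂F/∂x
  dy/dx = -(∂F/∂x)/(∂F/∂y) = -(5x^4)/(-2y) = 5x^4/(2y)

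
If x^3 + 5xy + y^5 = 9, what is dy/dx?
Differentiate both sides with respect to x, treating y as y(x). By the chain rule, any term containing y contributes a factor of y' = dy/dx when we differentiate it.

Move every term to one side and write the relation as F(x, y) = 0. Term by term,
  d/dx[x^3] = 3x^2
  d/dx[5xy] = 5x·y' + 5y
  d/dx[y^5] = 5y^4·y'
  d/dx[-9] = 0

The pieces without y' make up ∂F/∂x and the coefficient of y' is ∂F/∂y:
  ∂F/∂x = 3x^2 + 5y,
  ∂F/∂y = 5x + 5y^4.

Since d/dx[F] = ∂F/∂x + (∂F/∂y)·y' = 0, solve for y':
  (∂F/∂y)·y' = -∂F/∂x
  dy/dx = -(∂F/∂x)/(∂F/∂y) = -(3x^2 + 5y)/(5x + 5y^4) = (-3x^2/5 - y)/(x + y^4)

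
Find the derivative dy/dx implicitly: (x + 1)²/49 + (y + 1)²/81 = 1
Take d/dx of both sides. Since y is implicitly a function of x, the chain rule attaches a y' = dy/dx factor whenever we differentiate through y.

Set F(x, y) = (left side) − (right side), so the curve is F = 0. Differentiating each term of F:
  d/dx[(x + 1)^2/49] = 2x/49 + 2/49
  d/dx[(y + 1)^2/81] = 2·y'(y + 1)/81
  d/dx[-1] = 0

Collecting, the y'-free part is the partial derivative in x and the y' coefficient is the partial derivative in y:
  ∂F/∂x = 2x/49 + 2/49
  ∂F/∂y = 2y/81 + 2/81

so d/dx[F(x, y(x))] = ∂F/∂x + (∂F/∂y)·y' = 0. Rearranging,
  dy/dx = -(∂F/∂x)/(∂F/∂y) = -(2x/49 + 2/49)/(2y/81 + 2/81)
        = -(2(x + 1)/49)/(2(y + 1)/81) = 81(-x - 1)/(49(y + 1))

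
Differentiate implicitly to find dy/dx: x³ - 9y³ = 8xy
Take d/dx of both sides. Since y is implicitly a function of x, the chain rule attaches a y' = dy/dx factor whenever we differentiate through y.

Set F(x, y) = (left side) − (right side), so the curve is F = 0. Differentiating each term of F:
  d/dx[x^3] = 3x^2
  d/dx[-8xy] = -8x·y' - 8y
  d/dx[-9y^3] = -27y^2·y'

Collecting, the y'-free part is the partial derivative in x and the y' coefficient is the partial derivative in y:
  ∂F/∂x = 3x^2 - 8y
  ∂F/∂y = -8x - 27y^2

so d/dx[F(x, y(x))] = ∂F/∂x + (∂F/∂y)·y' = 0. Rearranging,
  dy/dx = -(∂F/∂x)/(∂F/∂y) = -(3x^2 - 8y)/(-8x - 27y^2) = (3x^2 - 8y)/(8x + 27y^2)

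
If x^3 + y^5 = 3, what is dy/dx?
Differentiate both sides with respect to x, treating y as y(x). By the chain rule, any term containing y contributes a factor of y' = dy/dx when we differentiate it.

Move every term to one side and write the relation as F(x, y) = 0. Term by term,
  d/dx[x^3] = 3x^2
  d/dx[y^5] = 5y^4·y'
  d/dx[-3] = 0

The pieces without y' make up ∂F/∂x and the coefficient of y' is ∂F/∂y:
  ∂F/∂x = 3x^2,
  ∂F/∂y = 5y^4.

Since d/dx[F] = ∂F/∂x + (∂F/∂y)·y' = 0, solve for y':
  (∂F/∂y)·y' = -∂F/∂x
  dy/dx = -(∂F/∂x)/(∂F/∂y) = -(3x^2)/(5y^4) = -3x^2/(5y^4)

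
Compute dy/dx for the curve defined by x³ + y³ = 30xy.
Differentiate both sides with respect to x, treating y as y(x). By the chain rule, any term containing y contributes a factor of y' = dy/dx when we differentiate it.

Move every term to one side and write the relation as F(x, y) = 0. Term by term,
  d/dx[x^3] = 3x^2
  d/dx[-30xy] = -30x·y' - 30y
  d/dx[y^3] = 3y^2·y'

The pieces without y' make up ∂F/∂x and the coefficient of y' is ∂F/∂y:
  ∂F/∂x = 3x^2 - 30y,
  ∂F/∂y = -30x + 3y^2.

Since d/dx[F] = ∂F/∂x + (∂F/∂y)·y' = 0, solve for y':
  (∂F/∂y)·y' = -∂F/∂x
  dy/dx = -(∂F/∂x)/(∂F/∂y) = -(3x^2 - 30y)/(-30x + 3y^2) = (x^2 - 10y)/(10x - y^2)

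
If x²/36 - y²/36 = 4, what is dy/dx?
Differentiate the relation implicitly: treat y = y(x) and apply the chain rule, so every y-derivative picks up a y' = dy/dx factor.

With everything moved to the left-hand side, differentiate term by term:
  d/dx[x^2/36] = x/18
  d/dx[-y^2/36] = -y·y'/18
  d/dx[-4] = 0

Separating the contributions that come from x directly and those that come through y:
  without y':      x/18
  multiplying y':  -y/18

so (x/18) + (-y/18)·y' = 0, and therefore
  dy/dx = -(x/18)/(-y/18) = x/y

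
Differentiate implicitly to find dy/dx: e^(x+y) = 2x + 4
Differentiate the relation implicitly: treat y = y(x) and apply the chain rule, so every y-derivative picks up a y' = dy/dx factor.

With everything moved to the left-hand side, differentiate term by term:
  d/dx[-2x] = -2
  d/dx[e^(x + y)] = (y' + 1)·e^(x + y)
  d/dx[-4] = 0

Separating the contributions that come from x directly and those that come through y:
  without y':      e^(x + y) - 2
  multiplying y':  e^(x + y)

so (e^(x + y) - 2) + (e^(x + y))·y' = 0, and therefore
  dy/dx = -(e^(x + y) - 2)/(e^(x + y)) = 2e^(-x - y) - 1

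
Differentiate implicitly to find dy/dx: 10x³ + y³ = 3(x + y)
Differentiate both sides with respect to x, treating y as y(x). By the chain rule, any term containing y contributes a factor of y' = dy/dx when we differentiate it.

Move every term to one side and write the relation as F(x, y) = 0. Term by term,
  d/dx[10x^3] = 30x^2
  d/dx[-3x] = -3
  d/dx[y^3] = 3y^2·y'
  d/dx[-3y] = -3·y'

The pieces without y' make up ∂F/∂x and the coefficient of y' is ∂F/∂y:
  ∂F/∂x = 30x^2 - 3,
  ∂F/∂y = 3y^2 - 3.

Since d/dx[F] = ∂F/∂x + (∂F/∂y)·y' = 0, solve for y':
  (∂F/∂y)·y' = -∂F/∂x
  dy/dx = -(∂F/∂x)/(∂F/∂y) = -(30x^2 - 3)/(3y^2 - 3) = (1 - 10x^2)/(y^2 - 1)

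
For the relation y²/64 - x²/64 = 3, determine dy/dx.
Take d/dx of both sides. Since y is implicitly a function of x, the chain rule attaches a y' = dy/dx factor whenever we differentiate through y.

Set F(x, y) = (left side) − (right side), so the curve is F = 0. Differentiating each term of F:
  d/dx[-x^2/64] = -x/32
  d/dx[y^2/64] = y·y'/32
  d/dx[-3] = 0

Collecting, the y'-free part is the partial derivative in x and the y' coefficient is the partial derivative in y:
  ∂F/∂x = -x/32
  ∂F/∂y = y/32

so d/dx[F(x, y(x))] = ∂F/∂x + (∂F/∂y)·y' = 0. Rearranging,
  dy/dx = -(∂F/∂x)/(∂F/∂y) = -(-x/32)/(y/32) = x/y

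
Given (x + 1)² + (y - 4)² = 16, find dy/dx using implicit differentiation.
Differentiate the relation implicitly: treat y = y(x) and apply the chain rule, so every y-derivative picks up a y' = dy/dx factor.

With everything moved to the left-hand side, differentiate term by term:
  d/dx[(x + 1)^2] = 2x + 2
  d/dx[(y - 4)^2] = 2·y'(y - 4)
  d/dx[-16] = 0

Separating the contributions that come from x directly and those that come through y:
  without y':      2x + 2
  multiplying y':  2y - 8

so (2x + 2) + (2y - 8)·y' = 0, and therefore
  dy/dx = -(2x + 2)/(2y - 8) = (-x - 1)/(y - 4)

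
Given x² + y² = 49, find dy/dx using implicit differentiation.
Differentiate both sides with respect to x, treating y as y(x). By the chain rule, any term containing y contributes a factor of y' = dy/dx when we differentiate it.

Move every term to one side and write the relation as F(x, y) = 0. Term by term,
  d/dx[x^2] = 2x
  d/dx[y^2] = 2y·y'
  d/dx[-49] = 0

The pieces without y' make up ∂F/∂x and the coefficient of y' is ∂F/∂y:
  ∂F/∂x = 2x,
  ∂F/∂y = 2y.

Since d/dx[F] = ∂F/∂x + (∂F/∂y)·y' = 0, solve for y':
  (∂F/∂y)·y' = -∂F/∂x
  dy/dx = -(∂F/∂x)/(∂F/∂y) = -(2x)/(2y) = -x/y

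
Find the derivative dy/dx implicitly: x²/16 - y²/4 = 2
Take d/dx of both sides. Since y is implicitly a function of x, the chain rule attaches a y' = dy/dx factor whenever we differentiate through y.

Set F(x, y) = (left side) − (right side), so the curve is F = 0. Differentiating each term of F:
  d/dx[x^2/16] = x/8
  d/dx[-y^2/4] = -y·y'/2
  d/dx[-2] = 0

Collecting, the y'-free part is the partial derivative in x and the y' coefficient is the partial derivative in y:
  ∂F/∂x = x/8
  ∂F/∂y = -y/2

so d/dx[F(x, y(x))] = ∂F/∂x + (∂F/∂y)·y' = 0. Rearranging,
  dy/dx = -(∂F/∂x)/(∂F/∂y) = -(x/8)/(-y/2) = x/(4y)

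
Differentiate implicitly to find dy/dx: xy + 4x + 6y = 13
Apply d/dx to both sides, remembering that y depends on x. Each occurrence of y therefore brings in a y' = dy/dx via the chain rule.

With F(x, y) equal to the left-hand side minus the right, differentiate F term by term:
  d/dx[xy] = x·y' + y
  d/dx[4x] = 4
  d/dx[6y] = 6·y'
  d/dx[-13] = 0
Adding these up, d/dx[F] = 0 becomes
  (y + 4) + (x + 6)·y' = 0,
so isolating y',
  dy/dx = -(y + 4)/(x + 6) = (-y - 4)/(x + 6)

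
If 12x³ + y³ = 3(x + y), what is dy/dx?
Differentiate both sides with respect to x, treating y as y(x). By the chain rule, any term containing y contributes a factor of y' = dy/dx when we differentiate it.

Move every term to one side and write the relation as F(x, y) = 0. Term by term,
  d/dx[12x^3] = 36x^2
  d/dx[-3x] = -3
  d/dx[y^3] = 3y^2·y'
  d/dx[-3y] = -3·y'

The pieces without y' make up ∂F/∂x and the coefficient of y' is ∂F/∂y:
  ∂F/∂x = 36x^2 - 3,
  ∂F/∂y = 3y^2 - 3.

Since d/dx[F] = ∂F/∂x + (∂F/∂y)·y' = 0, solve for y':
  (∂F/∂y)·y' = -∂F/∂x
  dy/dx = -(∂F/∂x)/(∂F/∂y) = -(36x^2 - 3)/(3y^2 - 3) = (1 - 12x^2)/(y^2 - 1)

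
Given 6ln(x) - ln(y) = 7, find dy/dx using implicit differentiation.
Differentiate both sides with respect to x, treating y as y(x). By the chain rule, any term containing y contributes a factor of y' = dy/dx when we differentiate it.

Move every term to one side and write the relation as F(x, y) = 0. Term by term,
  d/dx[6ln(x)] = 6/x
  d/dx[-ln(y)] = -y'/y
  d/dx[-7] = 0

The pieces without y' make up ∂F/∂x and the coefficient of y' is ∂F/∂y:
  ∂F/∂x = 6/x,
  ∂F/∂y = -1/y.

Since d/dx[F] = ∂F/∂x + (∂F/∂y)·y' = 0, solve for y':
  (∂F/∂y)·y' = -∂F/∂x
  dy/dx = -(∂F/∂x)/(∂F/∂y) = -(6/x)/(-1/y) = 6y/x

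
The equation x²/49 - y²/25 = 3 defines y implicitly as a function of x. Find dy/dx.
Differentiate both sides with respect to x, treating y as y(x). By the chain rule, any term containing y contributes a factor of y' = dy/dx when we differentiate it.

Move every term to one side and write the relation as F(x, y) = 0. Term by term,
  d/dx[x^2/49] = 2x/49
  d/dx[-y^2/25] = -2y·y'/25
  d/dx[-3] = 0

The pieces without y' make up ∂F/∂x and the coefficient of y' is ∂F/∂y:
  ∂F/∂x = 2x/49,
  ∂F/∂y = -2y/25.

Since d/dx[F] = ∂F/∂x + (∂F/∂y)·y' = 0, solve for y':
  (∂F/∂y)·y' = -∂F/∂x
  dy/dx = -(∂F/∂x)/(∂F/∂y) = -(2x/49)/(-2y/25) = 25x/(49y)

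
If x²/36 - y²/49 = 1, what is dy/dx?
Take d/dx of both sides. Since y is implicitly a function of x, the chain rule attaches a y' = dy/dx factor whenever we differentiate through y.

Set F(x, y) = (left side) − (right side), so the curve is F = 0. Differentiating each term of F:
  d/dx[x^2/36] = x/18
  d/dx[-y^2/49] = -2y·y'/49
  d/dx[-1] = 0

Collecting, the y'-free part is the partial derivative in x and the y' coefficient is the partial derivative in y:
  ∂F/∂x = x/18
  ∂F/∂y = -2y/49

so d/dx[F(x, y(x))] = ∂F/∂x + (∂F/∂y)·y' = 0. Rearranging,
  dy/dx = -(∂F/∂x)/(∂F/∂y) = -(x/18)/(-2y/49) = 49x/(36y)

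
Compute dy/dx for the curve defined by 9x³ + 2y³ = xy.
Take d/dx of both sides. Since y is implicitly a function of x, the chain rule attaches a y' = dy/dx factor whenever we differentiate through y.

Set F(x, y) = (left side) − (right side), so the curve is F = 0. Differentiating each term of F:
  d/dx[9x^3] = 27x^2
  d/dx[-xy] = -x·y' - y
  d/dx[2y^3] = 6y^2·y'

Collecting, the y'-free part is the partial derivative in x and the y' coefficient is the partial derivative in y:
  ∂F/∂x = 27x^2 - y
  ∂F/∂y = -x + 6y^2

so d/dx[F(x, y(x))] = ∂F/∂x + (∂F/∂y)·y' = 0. Rearranging,
  dy/dx = -(∂F/∂x)/(∂F/∂y) = -(27x^2 - y)/(-x + 6y^2) = (27x^2 - y)/(x - 6y^2)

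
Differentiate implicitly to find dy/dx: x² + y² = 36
Take d/dx of both sides. Since y is implicitly a function of x, the chain rule attaches a y' = dy/dx factor whenever we differentiate through y.

Set F(x, y) = (left side) − (right side), so the curve is F = 0. Differentiating each term of F:
  d/dx[x^2] = 2x
  d/dx[y^2] = 2y·y'
  d/dx[-36] = 0

Collecting, the y'-free part is the partial derivative in x and the y' coefficient is the partial derivative in y:
  ∂F/∂x = 2x
  ∂F/∂y = 2y

so d/dx[F(x, y(x))] = ∂F/∂x + (∂F/∂y)·y' = 0. Rearranging,
  dy/dx = -(∂F/∂x)/(∂F/∂y) = -(2x)/(2y) = -x/y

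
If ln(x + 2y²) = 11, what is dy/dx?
Differentiate the relation implicitly: treat y = y(x) and apply the chain rule, so every y-derivative picks up a y' = dy/dx factor.

With everything moved to the left-hand side, differentiate term by term:
  d/dx[ln(x + 2y^2)] = (4y·y' + 1)/(x + 2y^2)
  d/dx[-11] = 0

Separating the contributions that come from x directly and those that come through y:
  without y':      1/(x + 2y^2)
  multiplying y':  4y/(x + 2y^2)

so (1/(x + 2y^2)) + (4y/(x + 2y^2))·y' = 0, and therefore
  dy/dx = -(1/(x + 2y^2))/(4y/(x + 2y^2)) = -1/(4y)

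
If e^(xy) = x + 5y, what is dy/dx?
Differentiate the relation implicitly: treat y = y(x) and apply the chain rule, so every y-derivative picks up a y' = dy/dx factor.

With everything moved to the left-hand side, differentiate term by term:
  d/dx[-x] = -1
  d/dx[-5y] = -5·y'
  d/dx[e^(xy)] = (x·y' + y)·e^(xy)

Separating the contributions that come from x directly and those that come through y:
  without y':      y·e^(xy) - 1
  multiplying y':  x·e^(xy) - 5

so (y·e^(xy) - 1) + (x·e^(xy) - 5)·y' = 0, and therefore
  dy/dx = -(y·e^(xy) - 1)/(x·e^(xy) - 5) = (-y·e^(xy) + 1)/(x·e^(xy) - 5)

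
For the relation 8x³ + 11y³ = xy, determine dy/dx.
Differentiate the relation implicitly: treat y = y(x) and apply the chain rule, so every y-derivative picks up a y' = dy/dx factor.

With everything moved to the left-hand side, differentiate term by term:
  d/dx[8x^3] = 24x^2
  d/dx[-xy] = -x·y' - y
  d/dx[11y^3] = 33y^2·y'

Separating the contributions that come from x directly and those that come through y:
  without y':      24x^2 - y
  multiplying y':  -x + 33y^2

so (24x^2 - y) + (-x + 33y^2)·y' = 0, and therefore
  dy/dx = -(24x^2 - y)/(-x + 33y^2) = (24x^2 - y)/(x - 33y^2)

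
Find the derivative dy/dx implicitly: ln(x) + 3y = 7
Take d/dx of both sides. Since y is implicitly a function of x, the chain rule attaches a y' = dy/dx factor whenever we differentiate through y.

Set F(x, y) = (left side) − (right side), so the curve is F = 0. Differentiating each term of F:
  d/dx[3y] = 3·y'
  d/dx[ln(x)] = 1/x
  d/dx[-7] = 0

Collecting, the y'-free part is the partial derivative in x and the y' coefficient is the partial derivative in y:
  ∂F/∂x = 1/x
  ∂F/∂y = 3

so d/dx[F(x, y(x))] = ∂F/∂x + (∂F/∂y)·y' = 0. Rearranging,
  dy/dx = -(∂F/∂x)/(∂F/∂y) = -(1/x)/(3) = -1/(3x)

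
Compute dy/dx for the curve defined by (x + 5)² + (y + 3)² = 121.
Take d/dx of both sides. Since y is implicitly a function of x, the chain rule attaches a y' = dy/dx factor whenever we differentiate through y.

Set F(x, y) = (left side) − (right side), so the curve is F = 0. Differentiating each term of F:
  d/dx[(x + 5)^2] = 2x + 10
  d/dx[(y + 3)^2] = 2·y'(y + 3)
  d/dx[-121] = 0

Collecting, the y'-free part is the partial derivative in x and the y' coefficient is the partial derivative in y:
  ∂F/∂x = 2x + 10
  ∂F/∂y = 2y + 6

so d/dx[F(x, y(x))] = ∂F/∂x + (∂F/∂y)·y' = 0. Rearranging,
  dy/dx = -(∂F/∂x)/(∂F/∂y) = -(2x + 10)/(2y + 6) = (-x - 5)/(y + 3)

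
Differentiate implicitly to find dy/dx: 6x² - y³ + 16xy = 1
Differentiate the relation implicitly: treat y = y(x) and apply the chain rule, so every y-derivative picks up a y' = dy/dx factor.

With everything moved to the left-hand side, differentiate term by term:
  d/dx[6x^2] = 12x
  d/dx[16xy] = 16x·y' + 16y
  d/dx[-y^3] = -3y^2·y'
  d/dx[-1] = 0

Separating the contributions that come from x directly and those that come through y:
  without y':      12x + 16y
  multiplying y':  16x - 3y^2

so (12x + 16y) + (16x - 3y^2)·y' = 0, and therefore
  dy/dx = -(12x + 16y)/(16x - 3y^2) = 4(-3x - 4y)/(16x - 3y^2)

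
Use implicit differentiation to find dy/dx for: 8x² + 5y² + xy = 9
Differentiate both sides with respect to x, treating y as y(x). By the chain rule, any term containing y contributes a factor of y' = dy/dx when we differentiate it.

Move every term to one side and write the relation as F(x, y) = 0. Term by term,
  d/dx[8x^2] = 16x
  d/dx[xy] = x·y' + y
  d/dx[5y^2] = 10y·y'
  d/dx[-9] = 0

The pieces without y' make up ∂F/∂x and the coefficient of y' is ∂F/∂y:
  ∂F/∂x = 16x + y,
  ∂F/∂y = x + 10y.

Since d/dx[F] = ∂F/∂x + (∂F/∂y)·y' = 0, solve for y':
  (∂F/∂y)·y' = -∂F/∂x
  dy/dx = -(∂F/∂x)/(∂F/∂y) = -(16x + y)/(x + 10y) = (-16x - y)/(x + 10y)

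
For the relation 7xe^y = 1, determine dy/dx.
Differentiate both sides with respect to x, treating y as y(x). By the chain rule, any term containing y contributes a factor of y' = dy/dx when we differentiate it.

Move every term to one side and write the relation as F(x, y) = 0. Term by term,
  d/dx[7x·e^(y)] = 7x·y'·e^(y) + 7e^(y)
  d/dx[-1] = 0

The pieces without y' make up ∂F/∂x and the coefficient of y' is ∂F/∂y:
  ∂F/∂x = 7e^(y),
  ∂F/∂y = 7x·e^(y).

Since d/dx[F] = ∂F/∂x + (∂F/∂y)·y' = 0, solve for y':
  (∂F/∂y)·y' = -∂F/∂x
  dy/dx = -(∂F/∂x)/(∂F/∂y) = -(7e^(y))/(7x·e^(y)) = -1/x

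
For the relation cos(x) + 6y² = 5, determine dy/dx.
Differentiate both sides with respect to x, treating y as y(x). By the chain rule, any term containing y contributes a factor of y' = dy/dx when we differentiate it.

Move every term to one side and write the relation as F(x, y) = 0. Term by term,
  d/dx[6y^2] = 12y·y'
  d/dx[cos(x)] = -sin(x)
  d/dx[-5] = 0

The pieces without y' make up ∂F/∂x and the coefficient of y' is ∂F/∂y:
  ∂F/∂x = -sin(x),
  ∂F/∂y = 12y.

Since d/dx[F] = ∂F/∂x + (∂F/∂y)·y' = 0, solve for y':
  (∂F/∂y)·y' = -∂F/∂x
  dy/dx = -(∂F/∂x)/(∂F/∂y) = -(-sin(x))/(12y) = sin(x)/(12y)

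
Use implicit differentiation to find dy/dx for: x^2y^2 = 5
Differentiate both sides with respect to x, treating y as y(x). By the chain rule, any term containing y contributes a factor of y' = dy/dx when we differentiate it.

Move every term to one side and write the relation as F(x, y) = 0. Term by term,
  d/dx[x^2y^2] = 2x^2y·y' + 2xy^2
  d/dx[-5] = 0

The pieces without y' make up ∂F/∂x and the coefficient of y' is ∂F/∂y:
  ∂F/∂x = 2xy^2,
  ∂F/∂y = 2x^2y.

Since d/dx[F] = ∂F/∂x + (∂F/∂y)·y' = 0, solve for y':
  (∂F/∂y)·y' = -∂F/∂x
  dy/dx = -(∂F/∂x)/(∂F/∂y) = -(2xy^2)/(2x^2y) = -y/x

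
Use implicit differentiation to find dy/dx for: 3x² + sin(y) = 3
Apply d/dx to both sides, remembering that y depends on x. Each occurrence of y therefore brings in a y' = dy/dx via the chain rule.

With F(x, y) equal to the left-hand side minus the right, differentiate F term by term:
  d/dx[3x^2] = 6x
  d/dx[sin(y)] = y'·cos(y)
  d/dx[-3] = 0
Adding these up, d/dx[F] = 0 becomes
  (6x) + (cos(y))·y' = 0,
so isolating y',
  dy/dx = -(6x)/(cos(y)) = -6x/cos(y)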